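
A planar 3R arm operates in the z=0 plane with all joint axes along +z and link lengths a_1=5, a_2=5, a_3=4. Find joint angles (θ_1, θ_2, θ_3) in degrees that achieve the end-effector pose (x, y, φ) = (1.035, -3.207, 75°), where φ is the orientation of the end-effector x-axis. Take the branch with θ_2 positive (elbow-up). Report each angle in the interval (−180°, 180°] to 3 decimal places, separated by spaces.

-135.005 90.006 119.999

wrist centre = target − a_3·(cos φ, sin φ) = (-0.0003, -7.0707)
cos θ_2 = (49.9948−5²−5²)/(2·5·5) = -0.0001; θ_2 = 90.0059° (elbow-up)
β = atan2(-7.0707,-0.0003) = -90.0022°; ψ = atan2(5.0000,4.9995) = 45.0030°
θ_1 = β − ψ = -135.0052°
θ_3 = φ − θ_1 − θ_2 = 119.9993° (wrapped to (-180°,180°])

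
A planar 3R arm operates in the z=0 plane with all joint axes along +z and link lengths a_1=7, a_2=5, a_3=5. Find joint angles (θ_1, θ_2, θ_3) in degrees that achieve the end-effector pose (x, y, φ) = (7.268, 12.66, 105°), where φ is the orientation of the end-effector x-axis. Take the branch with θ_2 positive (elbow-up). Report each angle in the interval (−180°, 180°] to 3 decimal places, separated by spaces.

30.003 29.996 45.001

wrist centre = target − a_3·(cos φ, sin φ) = (8.5621, 7.8304)
cos θ_2 = (134.6242−7²−5²)/(2·7·5) = 0.8661; θ_2 = 29.9961° (elbow-up)
β = atan2(7.8304,8.5621) = 42.4441°; ψ = atan2(2.4997,11.3303) = 12.4414°
θ_1 = β − ψ = 30.0028°
θ_3 = φ − θ_1 − θ_2 = 45.0012° (wrapped to (-180°,180°])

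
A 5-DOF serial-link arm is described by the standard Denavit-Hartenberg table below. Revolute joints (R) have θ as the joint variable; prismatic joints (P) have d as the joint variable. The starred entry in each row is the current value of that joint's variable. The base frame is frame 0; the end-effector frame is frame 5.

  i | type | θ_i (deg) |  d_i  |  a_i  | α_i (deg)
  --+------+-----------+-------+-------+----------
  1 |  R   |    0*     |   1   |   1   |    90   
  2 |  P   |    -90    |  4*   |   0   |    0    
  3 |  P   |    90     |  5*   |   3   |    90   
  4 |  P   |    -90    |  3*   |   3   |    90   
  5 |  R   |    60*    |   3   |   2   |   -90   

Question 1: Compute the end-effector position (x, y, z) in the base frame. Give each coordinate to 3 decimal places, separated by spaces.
after link 1: o_1 = (1.0000, 0.0000, 1.0000)
after link 2: o_2 = (1.0000, -4.0000, 1.0000)
after link 3: o_3 = (4.0000, -9.0000, 1.0000)
after link 4: o_4 = (4.0000, -6.0000, -2.0000)
after link 5: o_5 = (1.0000, -5.0000, -3.7321)

1.000 -5.000 -3.732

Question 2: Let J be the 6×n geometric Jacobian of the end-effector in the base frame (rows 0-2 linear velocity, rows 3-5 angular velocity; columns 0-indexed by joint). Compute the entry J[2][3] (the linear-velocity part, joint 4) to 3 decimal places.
prismatic axis z_3 = (0.0000,-0.0000,-1.0000)
J_v[:, 3] = z_3; J_ω[:, 3] = (0,0,0)
entry J[2][3] = -1.0000

-1.000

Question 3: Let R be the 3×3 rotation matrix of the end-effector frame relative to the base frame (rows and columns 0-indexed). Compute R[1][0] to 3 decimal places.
End-effector x-axis (col 0 of R) = (0.0000,0.5000,-0.8660)
R[1][0] = 0.5000

0.500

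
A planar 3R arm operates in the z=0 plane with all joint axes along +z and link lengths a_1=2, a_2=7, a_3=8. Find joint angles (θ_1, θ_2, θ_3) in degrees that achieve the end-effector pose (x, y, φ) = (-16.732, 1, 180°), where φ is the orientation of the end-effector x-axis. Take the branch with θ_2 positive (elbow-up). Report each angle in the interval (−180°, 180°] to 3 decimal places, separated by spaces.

wrist centre = target − a_3·(cos φ, sin φ) = (-8.7320, 1.0000)
cos θ_2 = (77.2478−2²−7²)/(2·2·7) = 0.8660; θ_2 = 30.0036° (elbow-up)
β = atan2(1.0000,-8.7320) = 173.4669°; ψ = atan2(3.5004,8.0620) = 23.4698°
θ_1 = β − ψ = 149.9971°
θ_3 = φ − θ_1 − θ_2 = -0.0007° (wrapped to (-180°,180°])

149.997 30.004 -0.001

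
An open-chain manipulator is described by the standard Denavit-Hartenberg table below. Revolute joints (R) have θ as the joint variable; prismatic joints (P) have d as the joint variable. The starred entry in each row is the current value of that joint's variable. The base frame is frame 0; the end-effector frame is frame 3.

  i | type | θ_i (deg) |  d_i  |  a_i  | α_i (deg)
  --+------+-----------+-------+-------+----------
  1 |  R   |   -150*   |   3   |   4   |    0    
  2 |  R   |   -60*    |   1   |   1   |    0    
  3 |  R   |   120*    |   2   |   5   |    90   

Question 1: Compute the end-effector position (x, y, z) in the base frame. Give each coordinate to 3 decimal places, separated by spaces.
-4.330 -6.500 6.000

after link 1: o_1 = (-3.4641, -2.0000, 3.0000)
after link 2: o_2 = (-4.3301, -1.5000, 4.0000)
after link 3: o_3 = (-4.3301, -6.5000, 6.0000)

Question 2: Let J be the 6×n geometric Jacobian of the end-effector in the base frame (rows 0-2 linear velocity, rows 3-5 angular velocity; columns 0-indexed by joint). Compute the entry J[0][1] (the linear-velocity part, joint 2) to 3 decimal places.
axis z_1 = (0.0000,0.0000,1.0000); lever o_n−o_1 = (-0.8660,-4.5000,3.0000)
cross product → J_v[:, 1] = (4.5000,-0.8660,0.0000)
J_ω[:, 1] = z_1
entry J[0][1] = 4.5000

4.500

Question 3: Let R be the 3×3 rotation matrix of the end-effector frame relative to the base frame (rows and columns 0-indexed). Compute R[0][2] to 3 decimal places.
-1.000

End-effector z-axis (col 2 of R) = (-1.0000,0.0000,0.0000)
R[0][2] = -1.0000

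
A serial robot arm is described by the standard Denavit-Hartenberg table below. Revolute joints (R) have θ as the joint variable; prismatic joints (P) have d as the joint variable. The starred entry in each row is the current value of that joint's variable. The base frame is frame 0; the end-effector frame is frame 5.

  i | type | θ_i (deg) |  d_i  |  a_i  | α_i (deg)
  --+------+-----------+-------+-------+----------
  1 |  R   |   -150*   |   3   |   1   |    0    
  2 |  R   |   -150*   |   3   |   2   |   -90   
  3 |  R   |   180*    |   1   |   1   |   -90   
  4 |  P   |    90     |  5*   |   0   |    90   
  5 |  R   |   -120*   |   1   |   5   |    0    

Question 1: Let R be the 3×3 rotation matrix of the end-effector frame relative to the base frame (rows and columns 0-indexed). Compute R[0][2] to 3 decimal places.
End-effector z-axis (col 2 of R) = (-0.5000,-0.8660,-0.0000)
R[0][2] = -0.5000

-0.500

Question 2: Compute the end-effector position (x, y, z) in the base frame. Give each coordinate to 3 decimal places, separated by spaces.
after link 1: o_1 = (-0.8660, -0.5000, 3.0000)
after link 2: o_2 = (0.1340, 1.2321, 6.0000)
after link 3: o_3 = (-1.2321, 0.8660, 6.0000)
after link 4: o_4 = (-1.2321, 0.8660, 11.0000)
after link 5: o_5 = (-3.8971, 1.2500, 6.6699)

-3.897 1.250 6.670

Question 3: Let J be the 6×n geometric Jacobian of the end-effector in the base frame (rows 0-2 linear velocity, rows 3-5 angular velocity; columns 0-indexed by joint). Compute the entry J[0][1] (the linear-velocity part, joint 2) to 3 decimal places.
-1.750

axis z_1 = (0.0000,0.0000,1.0000); lever o_n−o_1 = (-3.0311,1.7500,3.6699)
cross product → J_v[:, 1] = (-1.7500,-3.0311,0.0000)
J_ω[:, 1] = z_1
entry J[0][1] = -1.7500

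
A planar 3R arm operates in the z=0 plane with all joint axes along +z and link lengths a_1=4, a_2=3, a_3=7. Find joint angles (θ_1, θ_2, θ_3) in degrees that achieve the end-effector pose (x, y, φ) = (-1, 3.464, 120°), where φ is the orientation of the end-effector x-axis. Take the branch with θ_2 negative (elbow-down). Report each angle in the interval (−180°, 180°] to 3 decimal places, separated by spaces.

-0.001 -119.999 -120.000

wrist centre = target − a_3·(cos φ, sin φ) = (2.5000, -2.5982)
cos θ_2 = (13.0005−4²−3²)/(2·4·3) = -0.5000; θ_2 = -119.9985° (elbow-down)
β = atan2(-2.5982,2.5000) = -46.1032°; ψ = atan2(-2.5981,2.5001) = -46.1018°
θ_1 = β − ψ = -0.0015°
θ_3 = φ − θ_1 − θ_2 = -120.0000° (wrapped to (-180°,180°])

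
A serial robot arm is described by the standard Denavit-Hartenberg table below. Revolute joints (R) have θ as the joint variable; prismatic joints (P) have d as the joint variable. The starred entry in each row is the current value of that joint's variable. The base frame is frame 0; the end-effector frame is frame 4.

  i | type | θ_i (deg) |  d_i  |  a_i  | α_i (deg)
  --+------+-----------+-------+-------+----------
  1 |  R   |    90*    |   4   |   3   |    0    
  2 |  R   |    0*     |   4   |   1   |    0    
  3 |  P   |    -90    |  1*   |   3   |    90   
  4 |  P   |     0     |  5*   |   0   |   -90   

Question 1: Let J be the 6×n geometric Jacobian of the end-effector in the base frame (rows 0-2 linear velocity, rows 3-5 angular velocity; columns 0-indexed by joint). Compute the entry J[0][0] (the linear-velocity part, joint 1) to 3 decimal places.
axis z_0 = ẑ; lever o_n−o_0 = (3.0000,-1.0000,9.0000)
cross product → J_v[:, 0] = (1.0000,3.0000,-0.0000)
J_ω[:, 0] = z_0
entry J[0][0] = 1.0000

1.000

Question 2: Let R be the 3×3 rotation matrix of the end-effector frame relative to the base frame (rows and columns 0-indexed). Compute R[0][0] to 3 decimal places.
End-effector x-axis (col 0 of R) = (1.0000,0.0000,0.0000)
R[0][0] = 1.0000

1.000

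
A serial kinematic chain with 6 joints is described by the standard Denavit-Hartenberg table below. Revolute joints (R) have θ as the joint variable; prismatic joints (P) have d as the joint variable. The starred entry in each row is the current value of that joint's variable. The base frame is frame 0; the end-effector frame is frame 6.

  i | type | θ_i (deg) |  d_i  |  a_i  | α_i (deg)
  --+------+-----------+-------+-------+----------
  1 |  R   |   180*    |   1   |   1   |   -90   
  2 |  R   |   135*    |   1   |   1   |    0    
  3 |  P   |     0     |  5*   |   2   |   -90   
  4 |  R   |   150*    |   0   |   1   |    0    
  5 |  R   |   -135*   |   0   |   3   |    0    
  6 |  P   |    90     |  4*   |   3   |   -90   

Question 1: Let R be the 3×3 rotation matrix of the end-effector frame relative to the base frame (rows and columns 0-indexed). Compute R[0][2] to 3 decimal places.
-0.683

End-effector z-axis (col 2 of R) = (-0.6830,-0.2588,0.6830)
R[0][2] = -0.6830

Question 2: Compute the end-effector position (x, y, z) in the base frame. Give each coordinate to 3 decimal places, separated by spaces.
4.837 -1.826 0.819

after link 1: o_1 = (-1.0000, 0.0000, 1.0000)
after link 2: o_2 = (-0.2929, -1.0000, 0.2929)
after link 3: o_3 = (1.1213, -6.0000, -1.1213)
after link 4: o_4 = (0.5089, -5.5000, -0.5089)
after link 5: o_5 = (2.5580, -4.7235, -2.5580)
after link 6: o_6 = (4.8374, -1.8258, 0.8195)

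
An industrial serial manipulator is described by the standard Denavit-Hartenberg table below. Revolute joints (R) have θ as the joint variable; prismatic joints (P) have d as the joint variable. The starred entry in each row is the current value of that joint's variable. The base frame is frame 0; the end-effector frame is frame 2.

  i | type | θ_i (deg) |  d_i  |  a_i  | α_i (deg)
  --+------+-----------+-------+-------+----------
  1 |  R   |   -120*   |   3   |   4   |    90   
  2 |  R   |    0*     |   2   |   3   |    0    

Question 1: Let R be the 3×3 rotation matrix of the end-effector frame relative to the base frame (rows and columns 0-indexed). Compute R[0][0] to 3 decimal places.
-0.500

End-effector x-axis (col 0 of R) = (-0.5000,-0.8660,0.0000)
R[0][0] = -0.5000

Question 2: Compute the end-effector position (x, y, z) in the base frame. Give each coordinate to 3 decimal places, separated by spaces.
after link 1: o_1 = (-2.0000, -3.4641, 3.0000)
after link 2: o_2 = (-5.2321, -5.0622, 3.0000)

-5.232 -5.062 3.000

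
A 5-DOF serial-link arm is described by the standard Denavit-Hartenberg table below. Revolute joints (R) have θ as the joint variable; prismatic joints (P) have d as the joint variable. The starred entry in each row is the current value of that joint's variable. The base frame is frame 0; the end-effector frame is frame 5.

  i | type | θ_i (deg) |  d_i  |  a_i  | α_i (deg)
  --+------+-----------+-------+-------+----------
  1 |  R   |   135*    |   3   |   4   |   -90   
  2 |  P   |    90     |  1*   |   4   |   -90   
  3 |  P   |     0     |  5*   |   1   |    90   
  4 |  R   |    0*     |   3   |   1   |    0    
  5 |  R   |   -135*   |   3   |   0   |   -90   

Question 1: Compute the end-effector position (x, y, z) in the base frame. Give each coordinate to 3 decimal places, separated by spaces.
after link 1: o_1 = (-2.8284, 2.8284, 3.0000)
after link 2: o_2 = (-3.5355, 2.1213, -1.0000)
after link 3: o_3 = (-0.0000, -1.4142, -2.0000)
after link 4: o_4 = (-2.1213, -3.5355, -3.0000)
after link 5: o_5 = (-4.2426, -5.6569, -3.0000)

-4.243 -5.657 -3.000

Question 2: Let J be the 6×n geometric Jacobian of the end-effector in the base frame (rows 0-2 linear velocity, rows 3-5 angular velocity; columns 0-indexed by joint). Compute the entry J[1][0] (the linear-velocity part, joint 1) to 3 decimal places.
axis z_0 = ẑ; lever o_n−o_0 = (-4.2426,-5.6569,-3.0000)
cross product → J_v[:, 0] = (5.6569,-4.2426,0.0000)
J_ω[:, 0] = z_0
entry J[1][0] = -4.2426

-4.243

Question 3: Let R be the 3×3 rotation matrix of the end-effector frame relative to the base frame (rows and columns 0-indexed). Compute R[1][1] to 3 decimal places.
End-effector y-axis (col 1 of R) = (0.7071,0.7071,-0.0000)
R[1][1] = 0.7071

0.707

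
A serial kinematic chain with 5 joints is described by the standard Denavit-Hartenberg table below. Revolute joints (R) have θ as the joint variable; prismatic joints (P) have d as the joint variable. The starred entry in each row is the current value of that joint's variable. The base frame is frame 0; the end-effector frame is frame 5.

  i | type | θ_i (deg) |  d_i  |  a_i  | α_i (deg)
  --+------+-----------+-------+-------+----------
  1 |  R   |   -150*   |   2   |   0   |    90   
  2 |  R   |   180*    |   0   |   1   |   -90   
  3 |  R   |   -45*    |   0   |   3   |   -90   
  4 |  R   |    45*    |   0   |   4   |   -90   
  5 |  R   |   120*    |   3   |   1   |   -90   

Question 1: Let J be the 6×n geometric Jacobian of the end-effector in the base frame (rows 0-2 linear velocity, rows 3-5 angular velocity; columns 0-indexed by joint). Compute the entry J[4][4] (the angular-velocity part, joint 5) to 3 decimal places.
-0.683

axis z_4 = (-0.1830,-0.6830,0.7071); lever o_n−o_4 = (-1.4771,-2.1664,1.7678)
cross product → J_v[:, 4] = (0.3245,-0.7209,-0.6124)
J_ω[:, 4] = z_4
entry J[4][4] = -0.6830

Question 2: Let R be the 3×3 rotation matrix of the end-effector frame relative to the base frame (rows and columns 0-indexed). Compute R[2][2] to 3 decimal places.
-0.612

End-effector z-axis (col 2 of R) = (0.3245,-0.7209,-0.6124)
R[2][2] = -0.6124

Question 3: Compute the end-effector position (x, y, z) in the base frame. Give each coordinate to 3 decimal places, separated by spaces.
after link 1: o_1 = (0.0000, 0.0000, 2.0000)
after link 2: o_2 = (0.8660, 0.5000, 2.0000)
after link 3: o_3 = (1.6425, 3.3978, 2.0000)
after link 4: o_4 = (2.3745, 6.1298, 4.8284)
after link 5: o_5 = (0.8975, 3.9634, 6.5962)

0.897 3.963 6.596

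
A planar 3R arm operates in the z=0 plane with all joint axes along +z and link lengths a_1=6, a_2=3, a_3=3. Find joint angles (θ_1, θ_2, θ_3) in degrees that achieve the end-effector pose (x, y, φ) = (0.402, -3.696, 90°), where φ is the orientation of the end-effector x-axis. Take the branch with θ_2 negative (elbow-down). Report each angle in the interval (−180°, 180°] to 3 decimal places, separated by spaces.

-59.999 -90.003 -119.998

wrist centre = target − a_3·(cos φ, sin φ) = (0.4020, -6.6960)
cos θ_2 = (44.9980−6²−3²)/(2·6·3) = -0.0001; θ_2 = -90.0032° (elbow-down)
β = atan2(-6.6960,0.4020) = -86.5643°; ψ = atan2(-3.0000,5.9998) = -26.5657°
θ_1 = β − ψ = -59.9986°
θ_3 = φ − θ_1 − θ_2 = -119.9982° (wrapped to (-180°,180°])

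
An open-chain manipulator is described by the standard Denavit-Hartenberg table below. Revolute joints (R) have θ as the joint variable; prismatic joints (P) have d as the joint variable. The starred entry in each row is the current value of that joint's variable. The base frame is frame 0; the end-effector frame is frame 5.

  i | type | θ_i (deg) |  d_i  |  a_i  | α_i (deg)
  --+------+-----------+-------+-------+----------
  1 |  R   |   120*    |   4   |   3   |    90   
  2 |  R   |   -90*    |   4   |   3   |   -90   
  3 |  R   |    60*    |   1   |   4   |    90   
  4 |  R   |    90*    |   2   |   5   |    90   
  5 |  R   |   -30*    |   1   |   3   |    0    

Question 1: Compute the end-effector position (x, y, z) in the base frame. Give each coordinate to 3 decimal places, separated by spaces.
after link 1: o_1 = (-1.5000, 2.5981, 4.0000)
after link 2: o_2 = (1.9641, 4.5981, 1.0000)
after link 3: o_3 = (-1.5359, 3.7321, -1.0000)
after link 4: o_4 = (-3.1699, 8.5622, -2.7321)
after link 5: o_5 = (-5.8684, 10.0042, -1.9330)

-5.868 10.004 -1.933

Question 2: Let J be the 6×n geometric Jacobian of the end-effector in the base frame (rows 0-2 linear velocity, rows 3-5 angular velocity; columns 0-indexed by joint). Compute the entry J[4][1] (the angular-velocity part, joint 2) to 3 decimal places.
0.500

axis z_1 = (0.8660,0.5000,0.0000); lever o_n−o_1 = (-4.3684,7.4061,-5.9330)
cross product → J_v[:, 1] = (-2.9665,5.1381,8.5981)
J_ω[:, 1] = z_1
entry J[4][1] = 0.5000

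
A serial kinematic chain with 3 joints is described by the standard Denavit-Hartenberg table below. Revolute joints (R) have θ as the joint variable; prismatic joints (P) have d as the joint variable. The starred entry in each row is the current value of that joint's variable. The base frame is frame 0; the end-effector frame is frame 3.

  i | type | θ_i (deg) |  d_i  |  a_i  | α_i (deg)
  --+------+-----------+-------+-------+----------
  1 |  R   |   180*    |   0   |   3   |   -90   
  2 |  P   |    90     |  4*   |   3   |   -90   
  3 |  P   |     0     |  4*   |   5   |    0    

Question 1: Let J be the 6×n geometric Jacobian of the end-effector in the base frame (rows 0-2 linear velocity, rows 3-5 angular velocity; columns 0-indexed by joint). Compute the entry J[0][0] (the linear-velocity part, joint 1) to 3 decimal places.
axis z_0 = ẑ; lever o_n−o_0 = (1.0000,-4.0000,-8.0000)
cross product → J_v[:, 0] = (4.0000,1.0000,-0.0000)
J_ω[:, 0] = z_0
entry J[0][0] = 4.0000

4.000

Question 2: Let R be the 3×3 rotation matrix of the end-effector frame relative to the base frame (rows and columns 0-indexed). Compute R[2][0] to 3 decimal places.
End-effector x-axis (col 0 of R) = (-0.0000,-0.0000,-1.0000)
R[2][0] = -1.0000

-1.000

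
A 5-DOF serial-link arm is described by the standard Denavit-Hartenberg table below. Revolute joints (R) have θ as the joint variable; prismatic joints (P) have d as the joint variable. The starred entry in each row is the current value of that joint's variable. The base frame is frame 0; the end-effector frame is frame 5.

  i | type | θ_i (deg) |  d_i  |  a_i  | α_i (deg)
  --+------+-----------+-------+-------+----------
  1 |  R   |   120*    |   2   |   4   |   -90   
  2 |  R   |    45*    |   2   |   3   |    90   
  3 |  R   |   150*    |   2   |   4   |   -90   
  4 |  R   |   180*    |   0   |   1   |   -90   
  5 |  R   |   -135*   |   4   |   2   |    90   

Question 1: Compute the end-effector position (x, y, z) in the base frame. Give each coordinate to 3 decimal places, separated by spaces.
-6.163 4.710 7.324

after link 1: o_1 = (-2.0000, 3.4641, 2.0000)
after link 2: o_2 = (-4.7927, 4.3012, -0.1213)
after link 3: o_3 = (-6.0071, 2.4046, 3.7424)
after link 4: o_4 = (-5.8803, 3.1850, 3.1300)
after link 5: o_5 = (-6.1632, 4.7103, 7.3245)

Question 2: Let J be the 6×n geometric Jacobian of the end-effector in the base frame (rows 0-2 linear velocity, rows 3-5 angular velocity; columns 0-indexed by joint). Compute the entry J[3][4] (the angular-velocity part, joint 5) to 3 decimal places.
-0.354

axis z_4 = (-0.3536,0.6124,0.7071); lever o_n−o_4 = (-0.2829,1.5253,4.1945)
cross product → J_v[:, 4] = (1.4900,1.2829,-0.3660)
J_ω[:, 4] = z_4
entry J[3][4] = -0.3536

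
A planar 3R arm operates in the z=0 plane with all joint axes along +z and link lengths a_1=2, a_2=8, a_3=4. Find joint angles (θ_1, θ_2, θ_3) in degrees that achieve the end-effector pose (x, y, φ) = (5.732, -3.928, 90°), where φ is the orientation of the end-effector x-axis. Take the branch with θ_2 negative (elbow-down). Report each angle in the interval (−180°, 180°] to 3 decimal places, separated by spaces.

wrist centre = target − a_3·(cos φ, sin φ) = (5.7320, -7.9280)
cos θ_2 = (95.7090−2²−8²)/(2·2·8) = 0.8659; θ_2 = -30.0136° (elbow-down)
β = atan2(-7.9280,5.7320) = -54.1328°; ψ = atan2(-4.0016,8.9273) = -24.1443°
θ_1 = β − ψ = -29.9885°
θ_3 = φ − θ_1 − θ_2 = 150.0021° (wrapped to (-180°,180°])

-29.988 -30.014 150.002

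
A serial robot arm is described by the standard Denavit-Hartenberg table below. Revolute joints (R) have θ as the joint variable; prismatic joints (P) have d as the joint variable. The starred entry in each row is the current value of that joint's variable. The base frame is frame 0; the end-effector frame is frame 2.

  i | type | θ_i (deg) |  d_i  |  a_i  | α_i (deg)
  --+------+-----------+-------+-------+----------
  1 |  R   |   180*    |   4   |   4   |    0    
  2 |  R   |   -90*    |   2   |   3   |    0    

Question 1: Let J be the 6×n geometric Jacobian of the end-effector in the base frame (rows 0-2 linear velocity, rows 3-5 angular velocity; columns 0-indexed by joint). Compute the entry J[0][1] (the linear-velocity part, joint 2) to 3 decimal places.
axis z_1 = (0.0000,0.0000,1.0000); lever o_n−o_1 = (0.0000,3.0000,2.0000)
cross product → J_v[:, 1] = (-3.0000,0.0000,0.0000)
J_ω[:, 1] = z_1
entry J[0][1] = -3.0000

-3.000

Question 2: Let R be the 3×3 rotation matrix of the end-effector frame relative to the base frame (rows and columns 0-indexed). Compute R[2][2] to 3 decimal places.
1.000

End-effector z-axis (col 2 of R) = (0.0000,0.0000,1.0000)
R[2][2] = 1.0000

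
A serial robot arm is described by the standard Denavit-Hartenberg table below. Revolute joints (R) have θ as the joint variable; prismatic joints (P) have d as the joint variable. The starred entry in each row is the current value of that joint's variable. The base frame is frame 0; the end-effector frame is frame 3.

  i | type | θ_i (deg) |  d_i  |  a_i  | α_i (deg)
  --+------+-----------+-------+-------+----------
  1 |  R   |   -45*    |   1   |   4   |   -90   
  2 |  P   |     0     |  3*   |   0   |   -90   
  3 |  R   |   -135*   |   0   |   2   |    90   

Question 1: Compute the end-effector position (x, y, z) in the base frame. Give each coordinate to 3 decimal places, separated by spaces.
4.950 1.293 1.000

after link 1: o_1 = (2.8284, -2.8284, 1.0000)
after link 2: o_2 = (4.9497, -0.7071, 1.0000)
after link 3: o_3 = (4.9497, 1.2929, 1.0000)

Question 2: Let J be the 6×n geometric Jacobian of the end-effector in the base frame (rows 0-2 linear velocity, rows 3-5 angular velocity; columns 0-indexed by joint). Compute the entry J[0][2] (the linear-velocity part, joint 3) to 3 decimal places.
2.000

axis z_2 = (0.0000,0.0000,-1.0000); lever o_n−o_2 = (0.0000,2.0000,0.0000)
cross product → J_v[:, 2] = (2.0000,-0.0000,0.0000)
J_ω[:, 2] = z_2
entry J[0][2] = 2.0000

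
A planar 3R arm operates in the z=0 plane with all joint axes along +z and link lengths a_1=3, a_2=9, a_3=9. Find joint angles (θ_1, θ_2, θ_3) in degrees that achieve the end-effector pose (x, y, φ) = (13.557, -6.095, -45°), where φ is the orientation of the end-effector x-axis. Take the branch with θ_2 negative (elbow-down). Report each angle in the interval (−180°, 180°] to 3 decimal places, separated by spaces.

wrist centre = target − a_3·(cos φ, sin φ) = (7.1930, 0.2690)
cos θ_2 = (51.8121−3²−9²)/(2·3·9) = -0.7072; θ_2 = -135.0061° (elbow-down)
β = atan2(0.2690,7.1930) = 2.1414°; ψ = atan2(-6.3633,-3.3646) = -117.8681°
θ_1 = β − ψ = 120.0094°
θ_3 = φ − θ_1 − θ_2 = -30.0033° (wrapped to (-180°,180°])

120.009 -135.006 -30.003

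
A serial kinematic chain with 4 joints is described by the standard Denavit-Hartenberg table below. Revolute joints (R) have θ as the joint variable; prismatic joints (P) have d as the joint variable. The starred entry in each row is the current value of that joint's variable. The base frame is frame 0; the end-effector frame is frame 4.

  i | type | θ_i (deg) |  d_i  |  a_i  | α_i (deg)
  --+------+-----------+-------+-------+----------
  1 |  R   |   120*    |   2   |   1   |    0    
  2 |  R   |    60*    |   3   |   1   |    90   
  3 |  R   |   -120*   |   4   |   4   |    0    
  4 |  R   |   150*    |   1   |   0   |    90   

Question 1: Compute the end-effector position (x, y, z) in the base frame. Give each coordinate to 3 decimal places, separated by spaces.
0.500 5.866 1.536

after link 1: o_1 = (-0.5000, 0.8660, 2.0000)
after link 2: o_2 = (-1.5000, 0.8660, 5.0000)
after link 3: o_3 = (0.5000, 4.8660, 1.5359)
after link 4: o_4 = (0.5000, 5.8660, 1.5359)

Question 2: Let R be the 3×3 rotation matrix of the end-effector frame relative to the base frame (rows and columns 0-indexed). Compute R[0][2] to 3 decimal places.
End-effector z-axis (col 2 of R) = (-0.5000,0.0000,-0.8660)
R[0][2] = -0.5000

-0.500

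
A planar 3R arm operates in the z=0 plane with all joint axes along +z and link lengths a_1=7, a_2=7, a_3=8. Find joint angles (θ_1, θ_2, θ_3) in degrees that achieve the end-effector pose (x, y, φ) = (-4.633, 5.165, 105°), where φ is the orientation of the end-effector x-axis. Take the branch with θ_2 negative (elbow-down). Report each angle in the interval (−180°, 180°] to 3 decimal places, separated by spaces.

-60.002 -149.997 -45.001

wrist centre = target − a_3·(cos φ, sin φ) = (-2.5624, -2.5624)
cos θ_2 = (13.1321−7²−7²)/(2·7·7) = -0.8660; θ_2 = -149.9970° (elbow-down)
β = atan2(-2.5624,-2.5624) = -135.0005°; ψ = atan2(-3.5003,0.9380) = -74.9985°
θ_1 = β − ψ = -60.0020°
θ_3 = φ − θ_1 − θ_2 = -45.0010° (wrapped to (-180°,180°])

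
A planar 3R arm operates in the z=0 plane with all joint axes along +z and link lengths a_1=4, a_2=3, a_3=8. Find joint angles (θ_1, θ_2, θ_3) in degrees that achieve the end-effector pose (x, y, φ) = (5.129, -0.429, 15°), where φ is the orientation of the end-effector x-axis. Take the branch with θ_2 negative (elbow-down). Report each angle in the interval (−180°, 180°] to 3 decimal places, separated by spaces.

wrist centre = target − a_3·(cos φ, sin φ) = (-2.5984, -2.4996)
cos θ_2 = (12.9995−4²−3²)/(2·4·3) = -0.5000; θ_2 = -120.0014° (elbow-down)
β = atan2(-2.4996,-2.5984) = -136.1109°; ψ = atan2(-2.5980,2.4999) = -46.1024°
θ_1 = β − ψ = -90.0084°
θ_3 = φ − θ_1 − θ_2 = -134.9901° (wrapped to (-180°,180°])

-90.008 -120.001 -134.990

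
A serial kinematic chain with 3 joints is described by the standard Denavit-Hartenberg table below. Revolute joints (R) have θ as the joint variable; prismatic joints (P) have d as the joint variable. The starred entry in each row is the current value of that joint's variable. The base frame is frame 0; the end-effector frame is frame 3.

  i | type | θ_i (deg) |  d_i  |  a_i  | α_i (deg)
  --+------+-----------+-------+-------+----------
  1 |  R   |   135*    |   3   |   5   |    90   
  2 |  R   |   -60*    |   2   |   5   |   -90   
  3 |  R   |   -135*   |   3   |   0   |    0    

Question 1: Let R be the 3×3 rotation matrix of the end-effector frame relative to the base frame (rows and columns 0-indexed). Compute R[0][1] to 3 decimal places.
End-effector y-axis (col 1 of R) = (0.2500,0.7500,-0.6124)
R[0][1] = 0.2500

0.250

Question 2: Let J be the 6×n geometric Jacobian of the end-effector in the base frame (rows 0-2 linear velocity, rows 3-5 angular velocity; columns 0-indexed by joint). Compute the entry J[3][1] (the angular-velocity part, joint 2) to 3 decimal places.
axis z_1 = (0.7071,0.7071,0.0000); lever o_n−o_1 = (-2.1907,5.0191,-2.8301)
cross product → J_v[:, 1] = (-2.0012,2.0012,5.0981)
J_ω[:, 1] = z_1
entry J[3][1] = 0.7071

0.707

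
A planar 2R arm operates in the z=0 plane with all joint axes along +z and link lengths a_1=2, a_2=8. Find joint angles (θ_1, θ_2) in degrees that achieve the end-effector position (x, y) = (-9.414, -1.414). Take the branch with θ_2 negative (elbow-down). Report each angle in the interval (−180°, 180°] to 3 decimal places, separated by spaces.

cos θ_2 = (90.6228−2²−8²)/(2·2·8) = 0.7070; θ_2 = -45.0117° (elbow-down)
β = atan2(-1.4140,-9.4140) = -171.4579°; ψ = atan2(-5.6580,7.6557) = -36.4666°
θ_1 = β − ψ = -134.9913°

-134.991 -45.012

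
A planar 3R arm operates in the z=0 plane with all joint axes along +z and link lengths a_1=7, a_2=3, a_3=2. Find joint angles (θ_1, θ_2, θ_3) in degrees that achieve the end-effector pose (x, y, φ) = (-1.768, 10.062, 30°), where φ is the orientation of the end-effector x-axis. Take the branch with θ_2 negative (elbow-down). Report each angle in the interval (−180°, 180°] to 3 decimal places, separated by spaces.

120.003 -30.008 -59.995

wrist centre = target − a_3·(cos φ, sin φ) = (-3.5001, 9.0620)
cos θ_2 = (94.3702−7²−3²)/(2·7·3) = 0.8660; θ_2 = -30.0078° (elbow-down)
β = atan2(9.0620,-3.5001) = 111.1182°; ψ = atan2(-1.5004,9.5979) = -8.8847°
θ_1 = β − ψ = 120.0029°
θ_3 = φ − θ_1 − θ_2 = -59.9951° (wrapped to (-180°,180°])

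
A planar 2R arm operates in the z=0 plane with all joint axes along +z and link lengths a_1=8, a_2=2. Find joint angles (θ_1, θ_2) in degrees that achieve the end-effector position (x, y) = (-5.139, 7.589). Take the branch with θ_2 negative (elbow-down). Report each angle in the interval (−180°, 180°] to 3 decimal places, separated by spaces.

cos θ_2 = (84.0022−8²−2²)/(2·8·2) = 0.5001; θ_2 = -59.9954° (elbow-down)
β = atan2(7.5890,-5.1390) = 124.1045°; ψ = atan2(-1.7320,9.0001) = -10.8927°
θ_1 = β − ψ = 134.9972°

134.997 -59.995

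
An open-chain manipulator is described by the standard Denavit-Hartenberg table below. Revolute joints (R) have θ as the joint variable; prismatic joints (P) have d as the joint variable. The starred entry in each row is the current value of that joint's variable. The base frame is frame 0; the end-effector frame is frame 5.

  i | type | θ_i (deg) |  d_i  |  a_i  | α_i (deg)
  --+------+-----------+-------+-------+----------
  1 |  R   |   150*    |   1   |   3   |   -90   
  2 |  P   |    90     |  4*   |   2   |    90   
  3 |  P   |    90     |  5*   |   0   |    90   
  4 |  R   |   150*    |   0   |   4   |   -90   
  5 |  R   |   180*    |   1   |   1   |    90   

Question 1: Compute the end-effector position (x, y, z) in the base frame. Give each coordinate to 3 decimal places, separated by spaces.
-7.928 3.536 -1.000

after link 1: o_1 = (-2.5981, 1.5000, 1.0000)
after link 2: o_2 = (-4.5981, -1.9641, -1.0000)
after link 3: o_3 = (-8.9282, 0.5359, -1.0000)
after link 4: o_4 = (-8.9282, 4.5359, -1.0000)
after link 5: o_5 = (-7.9282, 3.5359, -1.0000)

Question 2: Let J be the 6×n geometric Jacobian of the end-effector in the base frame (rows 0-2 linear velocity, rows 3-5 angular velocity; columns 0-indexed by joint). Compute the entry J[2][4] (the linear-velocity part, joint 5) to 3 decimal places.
axis z_4 = (1.0000,0.0000,-0.0000); lever o_n−o_4 = (1.0000,-1.0000,-0.0000)
cross product → J_v[:, 4] = (-0.0000,-0.0000,-1.0000)
J_ω[:, 4] = z_4
entry J[2][4] = -1.0000

-1.000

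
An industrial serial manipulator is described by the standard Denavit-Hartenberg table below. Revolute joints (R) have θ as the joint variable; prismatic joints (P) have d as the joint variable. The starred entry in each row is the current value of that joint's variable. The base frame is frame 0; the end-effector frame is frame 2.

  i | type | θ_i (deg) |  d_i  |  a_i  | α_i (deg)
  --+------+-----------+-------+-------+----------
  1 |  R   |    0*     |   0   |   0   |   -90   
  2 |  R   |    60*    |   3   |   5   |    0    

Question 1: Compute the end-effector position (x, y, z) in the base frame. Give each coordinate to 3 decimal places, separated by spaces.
after link 1: o_1 = (0.0000, 0.0000, 0.0000)
after link 2: o_2 = (2.5000, 3.0000, -4.3301)

2.500 3.000 -4.330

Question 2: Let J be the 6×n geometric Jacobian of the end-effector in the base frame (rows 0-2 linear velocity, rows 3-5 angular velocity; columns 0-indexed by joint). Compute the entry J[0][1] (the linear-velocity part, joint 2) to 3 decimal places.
-4.330

axis z_1 = (0.0000,1.0000,0.0000); lever o_n−o_1 = (2.5000,3.0000,-4.3301)
cross product → J_v[:, 1] = (-4.3301,0.0000,-2.5000)
J_ω[:, 1] = z_1
entry J[0][1] = -4.3301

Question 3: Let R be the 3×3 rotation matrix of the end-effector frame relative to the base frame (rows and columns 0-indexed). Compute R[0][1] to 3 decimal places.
-0.866

End-effector y-axis (col 1 of R) = (-0.8660,0.0000,-0.5000)
R[0][1] = -0.8660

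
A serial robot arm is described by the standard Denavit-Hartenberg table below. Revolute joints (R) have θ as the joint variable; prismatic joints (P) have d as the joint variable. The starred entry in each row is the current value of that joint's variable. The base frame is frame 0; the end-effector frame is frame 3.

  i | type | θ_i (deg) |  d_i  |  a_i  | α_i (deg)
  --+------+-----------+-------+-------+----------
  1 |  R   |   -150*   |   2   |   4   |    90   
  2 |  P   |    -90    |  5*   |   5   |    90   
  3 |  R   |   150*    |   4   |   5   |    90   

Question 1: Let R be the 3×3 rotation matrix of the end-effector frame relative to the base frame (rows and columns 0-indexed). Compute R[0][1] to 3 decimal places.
0.866

End-effector y-axis (col 1 of R) = (0.8660,0.5000,-0.0000)
R[0][1] = 0.8660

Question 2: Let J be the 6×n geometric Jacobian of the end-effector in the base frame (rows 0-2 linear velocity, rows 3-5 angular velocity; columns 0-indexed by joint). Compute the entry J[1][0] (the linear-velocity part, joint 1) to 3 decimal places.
axis z_0 = ẑ; lever o_n−o_0 = (-3.7500,6.4952,1.3301)
cross product → J_v[:, 0] = (-6.4952,-3.7500,0.0000)
J_ω[:, 0] = z_0
entry J[1][0] = -3.7500

-3.750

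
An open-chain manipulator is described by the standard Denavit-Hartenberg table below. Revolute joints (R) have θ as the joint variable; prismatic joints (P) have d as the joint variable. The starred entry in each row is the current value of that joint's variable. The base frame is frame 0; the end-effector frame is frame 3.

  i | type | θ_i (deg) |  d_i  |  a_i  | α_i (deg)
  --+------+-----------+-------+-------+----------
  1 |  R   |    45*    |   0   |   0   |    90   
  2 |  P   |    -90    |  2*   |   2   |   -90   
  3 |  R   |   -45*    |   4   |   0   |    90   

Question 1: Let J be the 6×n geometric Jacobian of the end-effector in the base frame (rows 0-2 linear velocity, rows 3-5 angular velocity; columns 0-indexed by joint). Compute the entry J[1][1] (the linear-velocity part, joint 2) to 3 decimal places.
-0.707

prismatic axis z_1 = (0.7071,-0.7071,0.0000)
J_v[:, 1] = z_1; J_ω[:, 1] = (0,0,0)
entry J[1][1] = -0.7071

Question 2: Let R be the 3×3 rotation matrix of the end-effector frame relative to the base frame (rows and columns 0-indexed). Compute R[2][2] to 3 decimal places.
0.707

End-effector z-axis (col 2 of R) = (0.5000,-0.5000,0.7071)
R[2][2] = 0.7071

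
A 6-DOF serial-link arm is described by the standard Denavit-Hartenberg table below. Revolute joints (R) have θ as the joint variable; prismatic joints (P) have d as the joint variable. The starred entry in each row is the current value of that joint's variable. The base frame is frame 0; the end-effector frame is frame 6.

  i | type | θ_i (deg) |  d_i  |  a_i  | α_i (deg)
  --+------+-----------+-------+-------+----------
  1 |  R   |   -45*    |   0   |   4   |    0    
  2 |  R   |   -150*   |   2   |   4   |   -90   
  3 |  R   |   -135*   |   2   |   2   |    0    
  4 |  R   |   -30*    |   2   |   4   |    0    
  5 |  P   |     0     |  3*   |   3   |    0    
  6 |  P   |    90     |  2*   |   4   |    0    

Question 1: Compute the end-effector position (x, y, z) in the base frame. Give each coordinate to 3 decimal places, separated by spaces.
after link 1: o_1 = (2.8284, -2.8284, 0.0000)
after link 2: o_2 = (-1.0353, -1.7932, 2.0000)
after link 3: o_3 = (-0.1869, -4.0910, 3.4142)
after link 4: o_4 = (3.0275, -7.0229, 4.4495)
after link 5: o_5 = (5.0501, -10.6707, 5.2259)
after link 6: o_6 = (3.5325, -12.3346, 9.0897)

3.532 -12.335 9.090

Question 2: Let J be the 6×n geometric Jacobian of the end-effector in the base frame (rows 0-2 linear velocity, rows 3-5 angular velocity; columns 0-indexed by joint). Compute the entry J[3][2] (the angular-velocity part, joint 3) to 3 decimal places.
axis z_2 = (-0.2588,-0.9659,0.0000); lever o_n−o_2 = (4.5677,-10.5414,7.0897)
cross product → J_v[:, 2] = (-6.8481,1.8349,7.1404)
J_ω[:, 2] = z_2
entry J[3][2] = -0.2588

-0.259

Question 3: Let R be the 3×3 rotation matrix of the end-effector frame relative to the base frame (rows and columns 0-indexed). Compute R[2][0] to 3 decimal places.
End-effector x-axis (col 0 of R) = (-0.2500,0.0670,0.9659)
R[2][0] = 0.9659

0.966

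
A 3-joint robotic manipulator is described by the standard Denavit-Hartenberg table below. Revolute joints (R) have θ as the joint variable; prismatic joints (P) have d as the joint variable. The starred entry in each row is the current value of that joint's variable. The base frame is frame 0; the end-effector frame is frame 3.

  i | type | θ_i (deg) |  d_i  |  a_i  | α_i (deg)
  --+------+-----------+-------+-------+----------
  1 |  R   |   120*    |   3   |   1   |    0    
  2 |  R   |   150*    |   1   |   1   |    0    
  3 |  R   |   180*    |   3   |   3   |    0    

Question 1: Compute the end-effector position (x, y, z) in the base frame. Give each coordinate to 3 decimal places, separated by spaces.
after link 1: o_1 = (-0.5000, 0.8660, 3.0000)
after link 2: o_2 = (-0.5000, -0.1340, 4.0000)
after link 3: o_3 = (-0.5000, 2.8660, 7.0000)

-0.500 2.866 7.000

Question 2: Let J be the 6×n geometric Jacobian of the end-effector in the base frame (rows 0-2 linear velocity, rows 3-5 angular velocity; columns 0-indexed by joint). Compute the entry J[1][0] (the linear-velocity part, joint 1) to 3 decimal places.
axis z_0 = ẑ; lever o_n−o_0 = (-0.5000,2.8660,7.0000)
cross product → J_v[:, 0] = (-2.8660,-0.5000,0.0000)
J_ω[:, 0] = z_0
entry J[1][0] = -0.5000

-0.500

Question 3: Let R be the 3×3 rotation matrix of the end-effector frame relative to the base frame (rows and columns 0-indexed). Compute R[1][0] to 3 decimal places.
1.000

End-effector x-axis (col 0 of R) = (0.0000,1.0000,0.0000)
R[1][0] = 1.0000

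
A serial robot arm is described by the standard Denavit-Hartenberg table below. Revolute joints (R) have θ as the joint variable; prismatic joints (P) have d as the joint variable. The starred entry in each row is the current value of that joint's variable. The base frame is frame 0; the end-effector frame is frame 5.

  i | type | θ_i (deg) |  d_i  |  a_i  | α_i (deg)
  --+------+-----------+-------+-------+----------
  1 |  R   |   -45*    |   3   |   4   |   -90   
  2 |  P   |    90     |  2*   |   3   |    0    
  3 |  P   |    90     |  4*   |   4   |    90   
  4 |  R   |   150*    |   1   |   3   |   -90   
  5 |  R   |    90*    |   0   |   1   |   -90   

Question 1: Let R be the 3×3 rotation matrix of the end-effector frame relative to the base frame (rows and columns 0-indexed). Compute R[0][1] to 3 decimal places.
0.259

End-effector y-axis (col 1 of R) = (0.2588,0.9659,0.0000)
R[0][1] = 0.2588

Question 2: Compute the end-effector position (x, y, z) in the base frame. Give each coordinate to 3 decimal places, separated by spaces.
after link 1: o_1 = (2.8284, -2.8284, 3.0000)
after link 2: o_2 = (4.2426, -1.4142, 0.0000)
after link 3: o_3 = (4.2426, 4.2426, -0.0000)
after link 4: o_4 = (7.1404, 3.4662, -1.0000)
after link 5: o_5 = (7.1404, 3.4662, 0.0000)

7.140 3.466 0.000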